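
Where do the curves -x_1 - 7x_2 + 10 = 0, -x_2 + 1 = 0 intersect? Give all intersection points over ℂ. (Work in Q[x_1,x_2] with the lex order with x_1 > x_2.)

Compute a lex Gröbner basis by Buchberger's algorithm.
f_1 = -x_1 - 7x_2 + 10, LT = x_1.
f_2 = -x_2 + 1, LT = x_2.

S(f_1,f_2): leading monomials are coprime, so the S-polynomial reduces to 0 (Buchberger's first criterion).
Every S-polynomial of the final basis reduces to 0, so we have a Gröbner basis.
Inter-reduce: drop elements whose leading term is divisible by another's, tail-reduce, and make monic.
Reduced Gröbner basis: {x_1 - 3, x_2 - 1}.

Since the basis is lex-ordered, x_2 - 1 is univariate in x_2. Its roots are {1}. Back-substituting each root into the other basis elements fixes the other coordinates.
  x_2 = 1: the earlier basis element becomes x_1 - 3 = 0, giving x_1 = 3 — point (3, 1).
Each listed point satisfies every original equation (direct substitution).

{(3, 1)}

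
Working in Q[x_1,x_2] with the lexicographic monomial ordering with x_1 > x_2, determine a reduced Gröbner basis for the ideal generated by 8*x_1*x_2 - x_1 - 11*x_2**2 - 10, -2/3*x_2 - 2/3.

f_1 = 8*x_1*x_2 - x_1 - 11*x_2**2 - 10, LT = x_1*x_2.
f_2 = -2/3*x_2 - 2/3, LT = x_2.

S(f_1,f_2): lcm = x_1*x_2. S = -9/8*x_1 - 11/8*x_2**2 - 5/4.
  leading term x_1: no divisor's leading term divides it; move -9/8*x_1 to the remainder.
  leading term x_2**2: subtract (33/16*x_2)·f_2 from -11/8*x_2**2 - 5/4 → 11/8*x_2 - 5/4
  leading term x_2: subtract (-33/16)·f_2 from 11/8*x_2 - 5/4 → -21/8
  leading term 1: no divisor's leading term divides it; move -21/8 to the remainder.
  remainder -9/8*x_1 - 21/8 ≠ 0; add g_3 = -9/8*x_1 - 21/8 to the basis.

The other S-polynomials (S(f_1,g_3), S(f_2,g_3)) all reduce to 0 modulo the current basis, so we have a Gröbner basis.
Inter-reduce: drop elements whose leading term is divisible by another's, tail-reduce, and make monic.

G = {x_1 + 7/3, x_2 + 1}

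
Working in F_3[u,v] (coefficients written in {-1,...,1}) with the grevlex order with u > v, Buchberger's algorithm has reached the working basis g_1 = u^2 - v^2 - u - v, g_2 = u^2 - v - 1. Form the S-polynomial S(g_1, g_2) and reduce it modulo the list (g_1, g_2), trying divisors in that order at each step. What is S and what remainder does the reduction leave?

lcm(LM(g_1), LM(g_2)) = u^2.
S = (lcm/LT(g_1))·g_1 − (lcm/LT(g_2))·g_2 = -v^2 - u + 1.
Reduce S modulo (g_1, g_2) in that order:
  leading term v^2: no divisor's leading term divides it; move -v^2 to the remainder.
  leading term u: no divisor's leading term divides it; move -u to the remainder.
  leading term 1: no divisor's leading term divides it; move 1 to the remainder.
The remainder -v^2 - u + 1 is nonzero, so it would be added as the next basis element.
This is the inner loop of Buchberger's algorithm — each nonzero remainder becomes a new basis element.

S(g_1, g_2) = -v^2 - u + 1; remainder on division = -v^2 - u + 1.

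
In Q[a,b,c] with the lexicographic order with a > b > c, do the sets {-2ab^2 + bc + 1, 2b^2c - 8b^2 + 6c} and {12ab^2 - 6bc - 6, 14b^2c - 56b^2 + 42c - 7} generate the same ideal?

No, the ideals differ.

Equality of ideals is decidable: compute both reduced Gröbner bases (unique for the ordering) and check whether they agree.
Buchberger on the first generating set:
f_1 = -2ab^2 + bc + 1, LT = ab^2.
f_2 = 2b^2c - 8b^2 + 6c, LT = b^2c.

S(f_1,f_2): lcm = ab^2c. S = 4ab^2 - 3ac - 1/2bc^2 - 1/2c.
  leading term ab^2: subtract (-2)·f_1 from 4ab^2 - 3ac - 1/2bc^2 - 1/2c → -3ac - 1/2bc^2 + 2bc - 1/2c + 2
  leading term ac: no divisor's leading term divides it; move -3ac to the remainder.
  leading term bc^2: no divisor's leading term divides it; move -1/2bc^2 to the remainder.
  leading term bc: no divisor's leading term divides it; move 2bc to the remainder.
  leading term c: no divisor's leading term divides it; move -1/2c to the remainder.
  leading term 1: no divisor's leading term divides it; move 2 to the remainder.
  remainder -3ac - 1/2bc^2 + 2bc - 1/2c + 2 ≠ 0; add g_3 = -3ac - 1/2bc^2 + 2bc - 1/2c + 2 to the basis.

The other S-polynomials (S(f_1,g_3), S(f_2,g_3)) all reduce to 0 modulo the current basis, so we have a Gröbner basis.
Inter-reduce: drop elements whose leading term is divisible by another's, tail-reduce, and make monic.
Reduced Gröbner basis: {ab^2 - 1/2bc - 1/2, ac + 1/6bc^2 - 2/3bc + 1/6c - 2/3, b^2c - 4b^2 + 3c}.

Buchberger on the second generating set:
h_1 = 12ab^2 - 6bc - 6, LT = ab^2.
h_2 = 14b^2c - 56b^2 + 42c - 7, LT = b^2c.

S(h_1,h_2): lcm = ab^2c. S = 4ab^2 - 3ac + 1/2a - 1/2bc^2 - 1/2c.
  leading term ab^2: subtract (1/3)·h_1 from 4ab^2 - 3ac + 1/2a - 1/2bc^2 - 1/2c → -3ac + 1/2a - 1/2bc^2 + 2bc - 1/2c + 2
  leading term ac: no divisor's leading term divides it; move -3ac to the remainder.
  leading term a: no divisor's leading term divides it; move 1/2a to the remainder.
  leading term bc^2: no divisor's leading term divides it; move -1/2bc^2 to the remainder.
  leading term bc: no divisor's leading term divides it; move 2bc to the remainder.
  leading term c: no divisor's leading term divides it; move -1/2c to the remainder.
  leading term 1: no divisor's leading term divides it; move 2 to the remainder.
  remainder -3ac + 1/2a - 1/2bc^2 + 2bc - 1/2c + 2 ≠ 0; add k_3 = -3ac + 1/2a - 1/2bc^2 + 2bc - 1/2c + 2 to the basis.

The other S-polynomials (S(h_1,k_3), S(h_2,k_3)) all reduce to 0 modulo the current basis, so we have a Gröbner basis.
Inter-reduce: drop elements whose leading term is divisible by another's, tail-reduce, and make monic.
Reduced Gröbner basis: {ab^2 - 1/2bc - 1/2, ac - 1/6a + 1/6bc^2 - 2/3bc + 1/6c - 2/3, b^2c - 4b^2 + 3c - 1/2}.

Since the reduced bases disagree, the two ideals are not the same.
The same test decides containment: I ⊆ J iff every generator of I reduces to 0 modulo a Gröbner basis of J.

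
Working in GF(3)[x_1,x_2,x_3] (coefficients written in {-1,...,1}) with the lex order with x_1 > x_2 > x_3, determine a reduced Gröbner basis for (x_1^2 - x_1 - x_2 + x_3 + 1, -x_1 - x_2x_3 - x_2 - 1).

G = {x_1 + x_2x_3 + x_2 + 1, x_2^2x_3^2 - x_2^2x_3 + x_2^2 - x_2 + x_3}

f_1 = x_1^2 - x_1 - x_2 + x_3 + 1, LT = x_1^2.
f_2 = -x_1 - x_2x_3 - x_2 - 1, LT = x_1.

S(f_1,f_2): lcm = x_1^2. S = -x_1x_2x_3 - x_1x_2 + x_1 - x_2 + x_3 + 1.
  leading term x_1x_2x_3: subtract (x_2x_3)·f_2 from -x_1x_2x_3 - x_1x_2 + x_1 - x_2 + x_3 + 1 → -x_1x_2 + x_1 + x_2^2x_3^2 + x_2^2x_3 + x_2x_3 - x_2 + x_3 + 1
  leading term x_1x_2: subtract (x_2)·f_2 from -x_1x_2 + x_1 + x_2^2x_3^2 + x_2^2x_3 + x_2x_3 - x_2 + x_3 + 1 → x_1 + x_2^2x_3^2 - x_2^2x_3 + x_2^2 + x_2x_3 + x_3 + 1
  leading term x_1: subtract (-1)·f_2 from x_1 + x_2^2x_3^2 - x_2^2x_3 + x_2^2 + x_2x_3 + x_3 + 1 → x_2^2x_3^2 - x_2^2x_3 + x_2^2 - x_2 + x_3
  leading term x_2^2x_3^2: no divisor's leading term divides it; move x_2^2x_3^2 to the remainder.
  leading term x_2^2x_3: no divisor's leading term divides it; move -x_2^2x_3 to the remainder.
  leading term x_2^2: no divisor's leading term divides it; move x_2^2 to the remainder.
  leading term x_2: no divisor's leading term divides it; move -x_2 to the remainder.
  leading term x_3: no divisor's leading term divides it; move x_3 to the remainder.
  remainder x_2^2x_3^2 - x_2^2x_3 + x_2^2 - x_2 + x_3 ≠ 0; add g_3 = x_2^2x_3^2 - x_2^2x_3 + x_2^2 - x_2 + x_3 to the basis.

The other S-polynomials (S(f_1,g_3), S(f_2,g_3)) all reduce to 0 modulo the current basis, so we have a Gröbner basis.
Inter-reduce: drop elements whose leading term is divisible by another's, tail-reduce, and make monic.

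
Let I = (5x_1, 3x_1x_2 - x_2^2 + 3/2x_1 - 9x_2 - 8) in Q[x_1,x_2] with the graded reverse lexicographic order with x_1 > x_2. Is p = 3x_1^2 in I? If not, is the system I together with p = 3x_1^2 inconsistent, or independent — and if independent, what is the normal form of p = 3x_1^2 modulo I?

First compute the reduced Gröbner basis of I by Buchberger's algorithm.
f_1 = 5x_1, LT = x_1.
f_2 = 3x_1x_2 - x_2^2 + 3/2x_1 - 9x_2 - 8, LT = x_1x_2.

S(f_1,f_2): lcm = x_1x_2. S = 1/3x_2^2 - 1/2x_1 + 3x_2 + 8/3.
  leading term x_2^2: no divisor's leading term divides it; move 1/3x_2^2 to the remainder.
  leading term x_1: subtract (-1/10)·f_1 from -1/2x_1 + 3x_2 + 8/3 → 3x_2 + 8/3
  leading term x_2: no divisor's leading term divides it; move 3x_2 to the remainder.
  leading term 1: no divisor's leading term divides it; move 8/3 to the remainder.
  remainder 1/3x_2^2 + 3x_2 + 8/3 ≠ 0; add h_3 = 1/3x_2^2 + 3x_2 + 8/3 to the basis.

S(f_1,h_3): leading monomials are coprime, so the S-polynomial reduces to 0 (Buchberger's first criterion).
S(f_2,h_3): lcm = x_1x_2^2. S = -1/3x_2^3 - 17/2x_1x_2 - 3x_2^2 - 8x_1 - 8/3x_2.
  leading term x_2^3: subtract (-x_2)·h_3 from -1/3x_2^3 - 17/2x_1x_2 - 3x_2^2 - 8x_1 - 8/3x_2 → -17/2x_1x_2 - 8x_1
  leading term x_1x_2: subtract (-17/10x_2)·f_1 from -17/2x_1x_2 - 8x_1 → -8x_1
  leading term x_1: subtract (-8/5)·f_1 from -8x_1 → 0
  remainder 0.

Every S-polynomial of the final basis reduces to 0, so we have a Gröbner basis.
Inter-reduce: drop elements whose leading term is divisible by another's, tail-reduce, and make monic.
Reduced Gröbner basis: {x_2^2 + 9x_2 + 8, x_1}.
Label its elements g_1 = x_2^2 + 9x_2 + 8, g_2 = x_1.

Reduce p = 3x_1^2 modulo G:
  leading term x_1^2: subtract (3x_1)·g_2 from 3x_1^2 → 0
  normal form = 0.
Since the normal form is 0, p ∈ I.

3x_1^2 lies in I (it reduces to 0).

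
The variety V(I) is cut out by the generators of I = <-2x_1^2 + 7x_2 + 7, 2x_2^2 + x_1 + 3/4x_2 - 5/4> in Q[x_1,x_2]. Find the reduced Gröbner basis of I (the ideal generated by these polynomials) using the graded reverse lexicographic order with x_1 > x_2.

G = {x_1^2 - 7/2x_2 - 7/2, x_2^2 + 1/2x_1 + 3/8x_2 - 5/8}

f_1 = -2x_1^2 + 7x_2 + 7, LT = x_1^2.
f_2 = 2x_2^2 + x_1 + 3/4x_2 - 5/4, LT = x_2^2.

S(f_1,f_2): leading monomials are coprime, so the S-polynomial reduces to 0 (Buchberger's first criterion).
Every S-polynomial of the final basis reduces to 0, so we have a Gröbner basis.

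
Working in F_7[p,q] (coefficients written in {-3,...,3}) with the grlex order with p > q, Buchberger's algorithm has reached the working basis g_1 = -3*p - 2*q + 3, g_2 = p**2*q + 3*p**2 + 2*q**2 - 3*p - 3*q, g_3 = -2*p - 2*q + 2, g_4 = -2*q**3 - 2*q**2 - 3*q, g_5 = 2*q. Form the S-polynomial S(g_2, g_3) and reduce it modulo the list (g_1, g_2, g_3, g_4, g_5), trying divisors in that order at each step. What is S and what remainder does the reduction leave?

S(g_2, g_3) = -p*q**2 + 3*p**2 + p*q + 2*q**2 - 3*p - 3*q; remainder on division = 0.

lcm(LM(g_2), LM(g_3)) = p**2*q.
S = (lcm/LT(g_2))·g_2 − (lcm/LT(g_3))·g_3 = -p*q**2 + 3*p**2 + p*q + 2*q**2 - 3*p - 3*q.
Reduce S modulo (g_1, g_2, g_3, g_4, g_5) in that order:
  leading term p*q**2: subtract (-2*q**2)·g_1 from -p*q**2 + 3*p**2 + p*q + 2*q**2 - 3*p - 3*q → 3*q**3 + 3*p**2 + p*q + q**2 - 3*p - 3*q
  leading term q**3: subtract (2)·g_4 from 3*q**3 + 3*p**2 + p*q + q**2 - 3*p - 3*q → 3*p**2 + p*q - 2*q**2 - 3*p + 3*q
  leading term p**2: subtract (-p)·g_1 from 3*p**2 + p*q - 2*q**2 - 3*p + 3*q → -p*q - 2*q**2 + 3*q
  leading term p*q: subtract (-2*q)·g_1 from -p*q - 2*q**2 + 3*q → q**2 + 2*q
  leading term q**2: subtract (-3*q)·g_5 from q**2 + 2*q → 2*q
  leading term q: subtract (1)·g_5 from 2*q → 0
The remainder is 0, so this S-polynomial contributes no new basis element.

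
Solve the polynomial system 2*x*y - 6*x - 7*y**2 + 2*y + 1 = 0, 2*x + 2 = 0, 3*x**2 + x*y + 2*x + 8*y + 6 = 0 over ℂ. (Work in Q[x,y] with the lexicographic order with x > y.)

{(-1, -1)}

Compute a lex Gröbner basis by Buchberger's algorithm.
f_1 = 2*x*y - 6*x - 7*y**2 + 2*y + 1, LT = x*y.
f_2 = 2*x + 2, LT = x.
f_3 = 3*x**2 + x*y + 2*x + 8*y + 6, LT = x**2.

S(f_1,f_2): lcm = x*y. S = -3*x - 7/2*y**2 + 1/2.
  leading term x: subtract (-3/2)·f_2 from -3*x - 7/2*y**2 + 1/2 → -7/2*y**2 + 7/2
  leading term y**2: no divisor's leading term divides it; move -7/2*y**2 to the remainder.
  leading term 1: no divisor's leading term divides it; move 7/2 to the remainder.
  remainder -7/2*y**2 + 7/2 ≠ 0; add h_4 = -7/2*y**2 + 7/2 to the basis.

S(f_1,f_3): lcm = x**2*y. S = -3*x**2 - 23/6*x*y**2 + 1/3*x*y + 1/2*x - 8/3*y**2 - 2*y.
  leading term x**2: subtract (-3/2*x)·f_2 from -3*x**2 - 23/6*x*y**2 + 1/3*x*y + 1/2*x - 8/3*y**2 - 2*y → -23/6*x*y**2 + 1/3*x*y + 7/2*x - 8/3*y**2 - 2*y
  leading term x*y**2: subtract (-23/12*y)·f_1 from -23/6*x*y**2 + 1/3*x*y + 7/2*x - 8/3*y**2 - 2*y → -67/6*x*y + 7/2*x - 161/12*y**3 + 7/6*y**2 - 1/12*y
  leading term x*y: subtract (-67/12)·f_1 from -67/6*x*y + 7/2*x - 161/12*y**3 + 7/6*y**2 - 1/12*y → -30*x - 161/12*y**3 - 455/12*y**2 + 133/12*y + 67/12
  leading term x: subtract (-15)·f_2 from -30*x - 161/12*y**3 - 455/12*y**2 + 133/12*y + 67/12 → -161/12*y**3 - 455/12*y**2 + 133/12*y + 427/12
  leading term y**3: subtract (23/6*y)·h_4 from -161/12*y**3 - 455/12*y**2 + 133/12*y + 427/12 → -455/12*y**2 - 7/3*y + 427/12
  leading term y**2: subtract (65/6)·h_4 from -455/12*y**2 - 7/3*y + 427/12 → -7/3*y - 7/3
  leading term y: no divisor's leading term divides it; move -7/3*y to the remainder.
  leading term 1: no divisor's leading term divides it; move -7/3 to the remainder.
  remainder -7/3*y - 7/3 ≠ 0; add h_5 = -7/3*y - 7/3 to the basis.

S(f_2,f_3): lcm = x**2. S = -1/3*x*y + 1/3*x - 8/3*y - 2.
  leading term x*y: subtract (-1/6)·f_1 from -1/3*x*y + 1/3*x - 8/3*y - 2 → -2/3*x - 7/6*y**2 - 7/3*y - 11/6
  leading term x: subtract (-1/3)·f_2 from -2/3*x - 7/6*y**2 - 7/3*y - 11/6 → -7/6*y**2 - 7/3*y - 7/6
  leading term y**2: subtract (1/3)·h_4 from -7/6*y**2 - 7/3*y - 7/6 → -7/3*y - 7/3
  leading term y: subtract (1)·h_5 from -7/3*y - 7/3 → 0
  remainder 0.

S(f_1,h_4): lcm = x*y**2. S = -3*x*y + x - 7/2*y**3 + y**2 + 1/2*y.
  leading term x*y: subtract (-3/2)·f_1 from -3*x*y + x - 7/2*y**3 + y**2 + 1/2*y → -8*x - 7/2*y**3 - 19/2*y**2 + 7/2*y + 3/2
  leading term x: subtract (-4)·f_2 from -8*x - 7/2*y**3 - 19/2*y**2 + 7/2*y + 3/2 → -7/2*y**3 - 19/2*y**2 + 7/2*y + 19/2
  leading term y**3: subtract (y)·h_4 from -7/2*y**3 - 19/2*y**2 + 7/2*y + 19/2 → -19/2*y**2 + 19/2
  leading term y**2: subtract (19/7)·h_4 from -19/2*y**2 + 19/2 → 0
  remainder 0.

S(f_2,h_4): leading monomials are coprime, so the S-polynomial reduces to 0 (Buchberger's first criterion).
S(f_3,h_4): leading monomials are coprime, so the S-polynomial reduces to 0 (Buchberger's first criterion).
S(f_1,h_5): lcm = x*y. S = -4*x - 7/2*y**2 + y + 1/2.
  leading term x: subtract (-2)·f_2 from -4*x - 7/2*y**2 + y + 1/2 → -7/2*y**2 + y + 9/2
  leading term y**2: subtract (1)·h_4 from -7/2*y**2 + y + 9/2 → y + 1
  leading term y: subtract (-3/7)·h_5 from y + 1 → 0
  remainder 0.

S(f_2,h_5): leading monomials are coprime, so the S-polynomial reduces to 0 (Buchberger's first criterion).
S(f_3,h_5): leading monomials are coprime, so the S-polynomial reduces to 0 (Buchberger's first criterion).
S(h_4,h_5): lcm = y**2. S = -y - 1.
  leading term y: subtract (3/7)·h_5 from -y - 1 → 0
  remainder 0.

Every S-polynomial of the final basis reduces to 0, so we have a Gröbner basis.
Inter-reduce: drop elements whose leading term is divisible by another's, tail-reduce, and make monic.
Reduced Gröbner basis: {x + 1, y + 1}.

Elimination: the polynomial y + 1 lies in the elimination ideal for y, so y ∈ {-1}. For each such y, the remaining basis elements (now univariate) give the rest of the solution.
  y = -1: the earlier basis element becomes x + 1 = 0, giving x = -1 — point (-1, -1).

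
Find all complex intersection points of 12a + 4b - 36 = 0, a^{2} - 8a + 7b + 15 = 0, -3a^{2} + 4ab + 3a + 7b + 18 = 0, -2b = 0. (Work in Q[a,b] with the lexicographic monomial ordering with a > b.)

{(3, 0)}

Compute a lex Gröbner basis by Buchberger's algorithm.
f_1 = 12a + 4b - 36, LT = a.
f_2 = a^{2} - 8a + 7b + 15, LT = a^{2}.
f_3 = -3a^{2} + 4ab + 3a + 7b + 18, LT = a^{2}.
f_4 = -2b, LT = b.

S(f_1,f_2): lcm = a^{2}. S = \tfrac{1}{3}ab + 5a - 7b - 15.
  leading term ab: subtract (\tfrac{1}{36}b)·f_1 from \tfrac{1}{3}ab + 5a - 7b - 15 → 5a - \tfrac{1}{9}b^{2} - 6b - 15
  leading term a: subtract (\tfrac{5}{12})·f_1 from 5a - \tfrac{1}{9}b^{2} - 6b - 15 → -\tfrac{1}{9}b^{2} - \tfrac{23}{3}b
  leading term b^{2}: subtract (\tfrac{1}{18}b)·f_4 from -\tfrac{1}{9}b^{2} - \tfrac{23}{3}b → -\tfrac{23}{3}b
  leading term b: subtract (\tfrac{23}{6})·f_4 from -\tfrac{23}{3}b → 0
  remainder 0.

S(f_1,f_3): lcm = a^{2}. S = \tfrac{5}{3}ab - 2a + \tfrac{7}{3}b + 6.
  leading term ab: subtract (\tfrac{5}{36}b)·f_1 from \tfrac{5}{3}ab - 2a + \tfrac{7}{3}b + 6 → -2a - \tfrac{5}{9}b^{2} + \tfrac{22}{3}b + 6
  leading term a: subtract (-\tfrac{1}{6})·f_1 from -2a - \tfrac{5}{9}b^{2} + \tfrac{22}{3}b + 6 → -\tfrac{5}{9}b^{2} + 8b
  leading term b^{2}: subtract (\tfrac{5}{18}b)·f_4 from -\tfrac{5}{9}b^{2} + 8b → 8b
  leading term b: subtract (-4)·f_4 from 8b → 0
  remainder 0.

S(f_1,f_4): leading monomials are coprime, so the S-polynomial reduces to 0 (Buchberger's first criterion).
S(f_2,f_3): lcm = a^{2}. S = \tfrac{4}{3}ab - 7a + \tfrac{28}{3}b + 21.
  leading term ab: subtract (\tfrac{1}{9}b)·f_1 from \tfrac{4}{3}ab - 7a + \tfrac{28}{3}b + 21 → -7a - \tfrac{4}{9}b^{2} + \tfrac{40}{3}b + 21
  leading term a: subtract (-\tfrac{7}{12})·f_1 from -7a - \tfrac{4}{9}b^{2} + \tfrac{40}{3}b + 21 → -\tfrac{4}{9}b^{2} + \tfrac{47}{3}b
  leading term b^{2}: subtract (\tfrac{2}{9}b)·f_4 from -\tfrac{4}{9}b^{2} + \tfrac{47}{3}b → \tfrac{47}{3}b
  leading term b: subtract (-\tfrac{47}{6})·f_4 from \tfrac{47}{3}b → 0
  remainder 0.

S(f_2,f_4): leading monomials are coprime, so the S-polynomial reduces to 0 (Buchberger's first criterion).
S(f_3,f_4): leading monomials are coprime, so the S-polynomial reduces to 0 (Buchberger's first criterion).
Every S-polynomial of the final basis reduces to 0, so we have a Gröbner basis.
Inter-reduce: drop elements whose leading term is divisible by another's, tail-reduce, and make monic.
Reduced Gröbner basis: {a - 3, b}.

A lex Gröbner basis eliminates variables successively. Here b depends only on b, with roots {0}; lifting each root through the earlier basis elements recovers the full solutions.
  b = 0: the earlier basis element becomes a - 3 = 0, giving a = 3 — point (3, 0).
Substituting each solution back into the original system confirms all equations vanish.
A lex Gröbner basis triangularizes the system, enabling back-substitution.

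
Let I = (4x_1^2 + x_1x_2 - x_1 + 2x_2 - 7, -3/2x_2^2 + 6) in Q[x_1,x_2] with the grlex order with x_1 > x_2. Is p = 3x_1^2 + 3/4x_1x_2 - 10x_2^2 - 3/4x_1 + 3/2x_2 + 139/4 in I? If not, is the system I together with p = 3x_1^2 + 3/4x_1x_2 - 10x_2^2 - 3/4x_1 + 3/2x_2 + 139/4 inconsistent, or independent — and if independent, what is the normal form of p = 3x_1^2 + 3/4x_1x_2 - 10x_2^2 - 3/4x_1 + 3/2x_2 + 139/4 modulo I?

3x_1^2 + 3/4x_1x_2 - 10x_2^2 - 3/4x_1 + 3/2x_2 + 139/4 lies in I (it reduces to 0).

First compute the reduced Gröbner basis of I by Buchberger's algorithm.
f_1 = 4x_1^2 + x_1x_2 - x_1 + 2x_2 - 7, LT = x_1^2.
f_2 = -3/2x_2^2 + 6, LT = x_2^2.

The S-polynomials (S(f_1,f_2)) all reduce to 0 modulo the current basis, so we have a Gröbner basis.
Inter-reduce: drop elements whose leading term is divisible by another's, tail-reduce, and make monic.
Reduced Gröbner basis: {x_1^2 + 1/4x_1x_2 - 1/4x_1 + 1/2x_2 - 7/4, x_2^2 - 4}.
Label its elements g_1 = x_1^2 + 1/4x_1x_2 - 1/4x_1 + 1/2x_2 - 7/4, g_2 = x_2^2 - 4.

Reduce p = 3x_1^2 + 3/4x_1x_2 - 10x_2^2 - 3/4x_1 + 3/2x_2 + 139/4 modulo G:
  leading term x_1^2: subtract (3)·g_1 from 3x_1^2 + 3/4x_1x_2 - 10x_2^2 - 3/4x_1 + 3/2x_2 + 139/4 → -10x_2^2 + 40
  leading term x_2^2: subtract (-10)·g_2 from -10x_2^2 + 40 → 0
  normal form = 0.
Since the normal form is 0, p ∈ I.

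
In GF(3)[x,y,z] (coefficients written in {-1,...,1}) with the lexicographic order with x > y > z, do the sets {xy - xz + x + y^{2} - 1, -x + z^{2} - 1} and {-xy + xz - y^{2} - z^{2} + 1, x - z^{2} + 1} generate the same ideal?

Since reduced Gröbner bases are canonical representatives of ideals under a given ordering, it suffices to compute and compare them.
Buchberger on the first generating set:
f_1 = xy - xz + x + y^{2} - 1, LT = xy.
f_2 = -x + z^{2} - 1, LT = x.

S(f_1,f_2): lcm = xy. S = -xz + x + y^{2} + yz^{2} - y - 1.
  reduce S modulo (f_1, f_2):
  remainder y^{2} + yz^{2} - y - z^{3} + z^{2} + z + 1 ≠ 0; add g_3 = y^{2} + yz^{2} - y - z^{3} + z^{2} + z + 1 to the basis.

The other S-polynomials (S(f_1,g_3), S(f_2,g_3)) all reduce to 0 modulo the current basis, so we have a Gröbner basis.
Inter-reduce: drop elements whose leading term is divisible by another's, tail-reduce, and make monic.
Reduced Gröbner basis: {x - z^{2} + 1, y^{2} + yz^{2} - y - z^{3} + z^{2} + z + 1}.

Buchberger on the second generating set:
h_1 = -xy + xz - y^{2} - z^{2} + 1, LT = xy.
h_2 = x - z^{2} + 1, LT = x.

S(h_1,h_2): lcm = xy. S = -xz + y^{2} + yz^{2} - y + z^{2} - 1.
  reduce S modulo (h_1, h_2):
  remainder y^{2} + yz^{2} - y - z^{3} + z^{2} + z - 1 ≠ 0; add k_3 = y^{2} + yz^{2} - y - z^{3} + z^{2} + z - 1 to the basis.

The other S-polynomials (S(h_1,k_3), S(h_2,k_3)) all reduce to 0 modulo the current basis, so we have a Gröbner basis.
Inter-reduce: drop elements whose leading term is divisible by another's, tail-reduce, and make monic.
Reduced Gröbner basis: {x - z^{2} + 1, y^{2} + yz^{2} - y - z^{3} + z^{2} + z - 1}.

Since the reduced bases disagree, the two ideals are not the same.

No, the ideals differ.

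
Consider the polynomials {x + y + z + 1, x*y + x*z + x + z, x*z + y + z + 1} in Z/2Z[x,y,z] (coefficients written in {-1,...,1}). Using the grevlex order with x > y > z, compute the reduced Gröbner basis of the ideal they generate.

G = {y**2 + 1, y*z + y + z + 1, z**2 + z, x + y + z + 1}

The reduced Gröbner basis is the canonical form of the ideal for this ordering.

f_1 = x + y + z + 1, LT = x.
f_2 = x*y + x*z + x + z, LT = x*y.
f_3 = x*z + y + z + 1, LT = x*z.

S(f_1,f_2): lcm = x*y. S = y**2 + x*z + y*z + x + y + z.
  reduce S modulo (f_1, f_2, f_3):
  remainder y**2 + z**2 + z + 1 ≠ 0; add g_4 = y**2 + z**2 + z + 1 to the basis.

S(f_1,f_3): lcm = x*z. S = y*z + z**2 + y + 1.
  reduce S modulo (f_1, f_2, f_3, g_4):
  remainder y*z + z**2 + y + 1 ≠ 0; add g_5 = y*z + z**2 + y + 1 to the basis.

S(f_2,f_3): lcm = x*y*z. S = x*z**2 + y**2 + x*z + y*z + z**2 + y.
  reduce S modulo (f_1, f_2, f_3, g_4, g_5):
  remainder z**2 + z ≠ 0; add g_6 = z**2 + z to the basis.

The other S-polynomials (S(f_1,g_4), S(f_2,g_4), S(f_3,g_4), S(f_1,g_5), S(f_2,g_5), S(f_3,g_5), S(g_4,g_5), S(f_1,g_6), S(f_2,g_6), S(f_3,g_6), S(g_4,g_6), S(g_5,g_6)) all reduce to 0 modulo the current basis, so we have a Gröbner basis.
Inter-reduce: drop elements whose leading term is divisible by another's, tail-reduce, and make monic.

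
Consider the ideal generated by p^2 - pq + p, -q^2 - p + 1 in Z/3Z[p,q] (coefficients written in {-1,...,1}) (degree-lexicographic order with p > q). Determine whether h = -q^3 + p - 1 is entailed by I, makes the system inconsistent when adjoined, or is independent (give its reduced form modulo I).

First compute the reduced Gröbner basis of I by Buchberger's algorithm.
f_1 = p^2 - pq + p, LT = p^2.
f_2 = -q^2 - p + 1, LT = q^2.

The S-polynomials (S(f_1,f_2)) all reduce to 0 modulo the current basis, so we have a Gröbner basis.
Inter-reduce: drop elements whose leading term is divisible by another's, tail-reduce, and make monic.
Reduced Gröbner basis: {p^2 - pq + p, q^2 + p - 1}.
Label its elements g_1 = p^2 - pq + p, g_2 = q^2 + p - 1.

Reduce h = -q^3 + p - 1 modulo G:
  leading term q^3: subtract (-q)·g_2 from -q^3 + p - 1 → pq + p - q - 1
  leading term pq: no divisor's leading term divides it; move pq to the remainder.
  leading term p: no divisor's leading term divides it; move p to the remainder.
  leading term q: no divisor's leading term divides it; move -q to the remainder.
  leading term 1: no divisor's leading term divides it; move -1 to the remainder.
  normal form = pq + p - q - 1.
The normal form is nonzero, so h ∉ I. Since h minus its normal form lies in I, I + (h) = I + (r) where r = pq + p - q - 1; decide whether this ideal is the whole ring.
Run Buchberger on G together with r (pairs among the g_i already reduce to 0 since G is a Gröbner basis):
g_1 = p^2 - pq + p, LT = p^2.
g_2 = q^2 + p - 1, LT = q^2.
r = pq + p - q - 1, LT = pq.

S(g_1,r): lcm = p^2q. S = -pq^2 - p^2 - pq + p.
  reduce S modulo (g_1, g_2, r):
  remainder p - q - 1 ≠ 0; add m_4 = p - q - 1 to the basis.

S(g_2,r): lcm = pq^2. S = p^2 - pq + q^2 - p + q.
  reduce S modulo (g_1, g_2, r, m_4):
  remainder q + 1 ≠ 0; add m_5 = q + 1 to the basis.

The other S-polynomials (S(g_1,g_2), S(g_1,m_4), S(g_2,m_4), S(r,m_4), S(g_1,m_5), S(g_2,m_5), S(r,m_5), S(m_4,m_5)) all reduce to 0 modulo the current basis, so we have a Gröbner basis.
Inter-reduce: drop elements whose leading term is divisible by another's, tail-reduce, and make monic.
Reduced Gröbner basis: {p, q + 1}.
The reduced Gröbner basis of I + (h) is {p, q + 1} ≠ {1}, a proper ideal, so the enlarged system stays consistent: h is independent of I, with normal form pq + p - q - 1.

The remainder on division by a Gröbner basis is unique — it is the normal form.

-q^3 + p - 1 is independent of I; its normal form modulo I is pq + p - q - 1.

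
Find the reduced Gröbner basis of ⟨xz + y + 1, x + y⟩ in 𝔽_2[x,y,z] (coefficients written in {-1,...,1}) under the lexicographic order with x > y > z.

G = {x + y, yz + y + 1}

This is the nonlinear analogue of row-reducing a linear system.

f_1 = xz + y + 1, LT = xz.
f_2 = x + y, LT = x.

S(f_1,f_2): lcm = xz. S = yz + y + 1.
  leading term yz: no divisor's leading term divides it; move yz to the remainder.
  leading term y: no divisor's leading term divides it; move y to the remainder.
  leading term 1: no divisor's leading term divides it; move 1 to the remainder.
  remainder yz + y + 1 ≠ 0; add g_3 = yz + y + 1 to the basis.

The other S-polynomials (S(f_1,g_3), S(f_2,g_3)) all reduce to 0 modulo the current basis, so we have a Gröbner basis.
Inter-reduce: drop elements whose leading term is divisible by another's, tail-reduce, and make monic.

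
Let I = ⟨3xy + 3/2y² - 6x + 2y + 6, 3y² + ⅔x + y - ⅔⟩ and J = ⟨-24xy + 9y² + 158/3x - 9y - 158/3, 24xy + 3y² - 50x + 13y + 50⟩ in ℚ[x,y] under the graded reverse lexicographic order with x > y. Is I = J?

Two ideals are equal iff their reduced Gröbner bases coincide (the reduced basis is unique for a fixed ordering).
Buchberger on the first generating set:
f_1 = 3xy + 3/2y² - 6x + 2y + 6, LT = xy.
f_2 = 3y² + ⅔x + y - ⅔, LT = y².

S(f_1,f_2): lcm = xy². S = ½y³ - 2/9x² - 7/3xy + ⅔y² + 2/9x + 2y.
  leading term y³: subtract (⅙y)·f_2 from ½y³ - 2/9x² - 7/3xy + ⅔y² + 2/9x + 2y → -2/9x² - 22/9xy + ½y² + 2/9x + 19/9y
  leading term x²: no divisor's leading term divides it; move -2/9x² to the remainder.
  leading term xy: subtract (-22/27)·f_1 from -22/9xy + ½y² + 2/9x + 19/9y → 31/18y² - 14/3x + 101/27y + 44/9
  leading term y²: subtract (31/54)·f_2 from 31/18y² - 14/3x + 101/27y + 44/9 → -409/81x + 19/6y + 427/81
  leading term x: no divisor's leading term divides it; move -409/81x to the remainder.
  leading term y: no divisor's leading term divides it; move 19/6y to the remainder.
  leading term 1: no divisor's leading term divides it; move 427/81 to the remainder.
  remainder -2/9x² - 409/81x + 19/6y + 427/81 ≠ 0; add g_3 = -2/9x² - 409/81x + 19/6y + 427/81 to the basis.

The other S-polynomials (S(f_1,g_3), S(f_2,g_3)) all reduce to 0 modulo the current basis, so we have a Gröbner basis.
Inter-reduce: drop elements whose leading term is divisible by another's, tail-reduce, and make monic.
Reduced Gröbner basis: {x² + 409/18x - 57/4y - 427/18, xy - 19/9x + ½y + 19/9, y² + 2/9x + ⅓y - 2/9}.

Buchberger on the second generating set:
h_1 = -24xy + 9y² + 158/3x - 9y - 158/3, LT = xy.
h_2 = 24xy + 3y² - 50x + 13y + 50, LT = xy.

S(h_1,h_2): lcm = xy. S = -½y² - 1/9x - ⅙y + 1/9.
  leading term y²: no divisor's leading term divides it; move -½y² to the remainder.
  leading term x: no divisor's leading term divides it; move -1/9x to the remainder.
  leading term y: no divisor's leading term divides it; move -⅙y to the remainder.
  leading term 1: no divisor's leading term divides it; move 1/9 to the remainder.
  remainder -½y² - 1/9x - ⅙y + 1/9 ≠ 0; add k_3 = -½y² - 1/9x - ⅙y + 1/9 to the basis.

S(h_1,k_3): lcm = xy². S = -⅜y³ - 2/9x² - 91/36xy + ⅜y² + 2/9x + 79/36y.
  leading term y³: subtract (¾y)·k_3 from -⅜y³ - 2/9x² - 91/36xy + ⅜y² + 2/9x + 79/36y → -2/9x² - 22/9xy + ½y² + 2/9x + 19/9y
  leading term x²: no divisor's leading term divides it; move -2/9x² to the remainder.
  leading term xy: subtract (11/108)·h_1 from -22/9xy + ½y² + 2/9x + 19/9y → -5/12y² - 833/162x + 109/36y + 869/162
  leading term y²: subtract (⅚)·k_3 from -5/12y² - 833/162x + 109/36y + 869/162 → -409/81x + 19/6y + 427/81
  leading term x: no divisor's leading term divides it; move -409/81x to the remainder.
  leading term y: no divisor's leading term divides it; move 19/6y to the remainder.
  leading term 1: no divisor's leading term divides it; move 427/81 to the remainder.
  remainder -2/9x² - 409/81x + 19/6y + 427/81 ≠ 0; add k_4 = -2/9x² - 409/81x + 19/6y + 427/81 to the basis.

The other S-polynomials (S(h_2,k_3), S(h_1,k_4), S(h_2,k_4), S(k_3,k_4)) all reduce to 0 modulo the current basis, so we have a Gröbner basis.
Inter-reduce: drop elements whose leading term is divisible by another's, tail-reduce, and make monic.
Reduced Gröbner basis: {x² + 409/18x - 57/4y - 427/18, xy - 19/9x + ½y + 19/9, y² + 2/9x + ⅓y - 2/9}.

These coincide, so the ideals are equal.

Yes, the ideals are equal.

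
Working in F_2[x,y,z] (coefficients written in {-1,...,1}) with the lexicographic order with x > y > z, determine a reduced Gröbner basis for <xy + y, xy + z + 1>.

G = {xz + x + z + 1, y + z + 1}

This is the nonlinear analogue of row-reducing a linear system.

f_1 = xy + y, LT = xy.
f_2 = xy + z + 1, LT = xy.

S(f_1,f_2): lcm = xy. S = y + z + 1.
  leading term y: no divisor's leading term divides it; move y to the remainder.
  leading term z: no divisor's leading term divides it; move z to the remainder.
  leading term 1: no divisor's leading term divides it; move 1 to the remainder.
  remainder y + z + 1 ≠ 0; add g_3 = y + z + 1 to the basis.

S(f_1,g_3): lcm = xy. S = xz + x + y.
  leading term xz: no divisor's leading term divides it; move xz to the remainder.
  leading term x: no divisor's leading term divides it; move x to the remainder.
  leading term y: subtract (1)·g_3 from y → z + 1
  leading term z: no divisor's leading term divides it; move z to the remainder.
  leading term 1: no divisor's leading term divides it; move 1 to the remainder.
  remainder xz + x + z + 1 ≠ 0; add g_4 = xz + x + z + 1 to the basis.

The other S-polynomials (S(f_2,g_3), S(f_1,g_4), S(f_2,g_4), S(g_3,g_4)) all reduce to 0 modulo the current basis, so we have a Gröbner basis.
Inter-reduce: drop elements whose leading term is divisible by another's, tail-reduce, and make monic.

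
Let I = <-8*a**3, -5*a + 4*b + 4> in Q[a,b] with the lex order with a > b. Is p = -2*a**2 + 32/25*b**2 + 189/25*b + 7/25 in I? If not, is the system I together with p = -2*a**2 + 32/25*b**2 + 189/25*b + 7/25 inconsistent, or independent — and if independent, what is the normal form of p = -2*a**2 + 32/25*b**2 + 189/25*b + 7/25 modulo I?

First compute the reduced Gröbner basis of I by Buchberger's algorithm.
f_1 = -8*a**3, LT = a**3.
f_2 = -5*a + 4*b + 4, LT = a.

S(f_1,f_2): lcm = a**3. S = 4/5*a**2*b + 4/5*a**2.
  leading term a**2*b: subtract (-4/25*a*b)·f_2 from 4/5*a**2*b + 4/5*a**2 → 4/5*a**2 + 16/25*a*b**2 + 16/25*a*b
  leading term a**2: subtract (-4/25*a)·f_2 from 4/5*a**2 + 16/25*a*b**2 + 16/25*a*b → 16/25*a*b**2 + 32/25*a*b + 16/25*a
  leading term a*b**2: subtract (-16/125*b**2)·f_2 from 16/25*a*b**2 + 32/25*a*b + 16/25*a → 32/25*a*b + 16/25*a + 64/125*b**3 + 64/125*b**2
  leading term a*b: subtract (-32/125*b)·f_2 from 32/25*a*b + 16/25*a + 64/125*b**3 + 64/125*b**2 → 16/25*a + 64/125*b**3 + 192/125*b**2 + 128/125*b
  leading term a: subtract (-16/125)·f_2 from 16/25*a + 64/125*b**3 + 192/125*b**2 + 128/125*b → 64/125*b**3 + 192/125*b**2 + 192/125*b + 64/125
  leading term b**3: no divisor's leading term divides it; move 64/125*b**3 to the remainder.
  leading term b**2: no divisor's leading term divides it; move 192/125*b**2 to the remainder.
  leading term b: no divisor's leading term divides it; move 192/125*b to the remainder.
  leading term 1: no divisor's leading term divides it; move 64/125 to the remainder.
  remainder 64/125*b**3 + 192/125*b**2 + 192/125*b + 64/125 ≠ 0; add h_3 = 64/125*b**3 + 192/125*b**2 + 192/125*b + 64/125 to the basis.

The other S-polynomials (S(f_1,h_3), S(f_2,h_3)) all reduce to 0 modulo the current basis, so we have a Gröbner basis.
Inter-reduce: drop elements whose leading term is divisible by another's, tail-reduce, and make monic.
Reduced Gröbner basis: {a - 4/5*b - 4/5, b**3 + 3*b**2 + 3*b + 1}.
Label its elements g_1 = a - 4/5*b - 4/5, g_2 = b**3 + 3*b**2 + 3*b + 1.

Reduce p = -2*a**2 + 32/25*b**2 + 189/25*b + 7/25 modulo G:
  leading term a**2: subtract (-2*a)·g_1 from -2*a**2 + 32/25*b**2 + 189/25*b + 7/25 → -8/5*a*b - 8/5*a + 32/25*b**2 + 189/25*b + 7/25
  leading term a*b: subtract (-8/5*b)·g_1 from -8/5*a*b - 8/5*a + 32/25*b**2 + 189/25*b + 7/25 → -8/5*a + 157/25*b + 7/25
  leading term a: subtract (-8/5)·g_1 from -8/5*a + 157/25*b + 7/25 → 5*b - 1
  leading term b: no divisor's leading term divides it; move 5*b to the remainder.
  leading term 1: no divisor's leading term divides it; move -1 to the remainder.
  normal form = 5*b - 1.
The normal form is nonzero, so p ∉ I. Since p minus its normal form lies in I, I + (p) = I + (r) where r = 5*b - 1; decide whether this ideal is the whole ring.
Run Buchberger on G together with r (pairs among the g_i already reduce to 0 since G is a Gröbner basis):
g_1 = a - 4/5*b - 4/5, LT = a.
g_2 = b**3 + 3*b**2 + 3*b + 1, LT = b**3.
r = 5*b - 1, LT = b.

S(g_2,r): lcm = b**3. S = 16/5*b**2 + 3*b + 1.
  leading term b**2: subtract (16/25*b)·r from 16/5*b**2 + 3*b + 1 → 91/25*b + 1
  leading term b: subtract (91/125)·r from 91/25*b + 1 → 216/125
  leading term 1: no divisor's leading term divides it; move 216/125 to the remainder.
  remainder 216/125 ≠ 0; add m_4 = 216/125 to the basis.

The other S-polynomials (S(g_1,g_2), S(g_1,r), S(g_1,m_4), S(g_2,m_4), S(r,m_4)) all reduce to 0 modulo the current basis, so we have a Gröbner basis.
Inter-reduce: drop elements whose leading term is divisible by another's, tail-reduce, and make monic.
Reduced Gröbner basis: {1}.
The reduced Gröbner basis of I + (p) is {1}: the ideal is the whole ring, so the enlarged system has no common solution — adjoining p is inconsistent.

Adjoining -2*a**2 + 32/25*b**2 + 189/25*b + 7/25 makes the ideal the whole ring: the system is inconsistent.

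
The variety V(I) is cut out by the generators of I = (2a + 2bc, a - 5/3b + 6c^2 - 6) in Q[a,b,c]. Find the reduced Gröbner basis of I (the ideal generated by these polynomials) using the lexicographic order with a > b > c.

f_1 = 2a + 2bc, LT = a.
f_2 = a - 5/3b + 6c^2 - 6, LT = a.

S(f_1,f_2): lcm = a. S = bc + 5/3b - 6c^2 + 6.
  leading term bc: no divisor's leading term divides it; move bc to the remainder.
  leading term b: no divisor's leading term divides it; move 5/3b to the remainder.
  leading term c^2: no divisor's leading term divides it; move -6c^2 to the remainder.
  leading term 1: no divisor's leading term divides it; move 6 to the remainder.
  remainder bc + 5/3b - 6c^2 + 6 ≠ 0; add g_3 = bc + 5/3b - 6c^2 + 6 to the basis.

The other S-polynomials (S(f_1,g_3), S(f_2,g_3)) all reduce to 0 modulo the current basis, so we have a Gröbner basis.
Inter-reduce: drop elements whose leading term is divisible by another's, tail-reduce, and make monic.

G = {a - 5/3b + 6c^2 - 6, bc + 5/3b - 6c^2 + 6}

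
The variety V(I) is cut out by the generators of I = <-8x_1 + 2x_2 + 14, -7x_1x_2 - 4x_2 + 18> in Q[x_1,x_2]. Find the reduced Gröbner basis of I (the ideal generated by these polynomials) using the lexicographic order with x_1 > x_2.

G = {x_1 - \tfrac{1}{4}x_2 - \tfrac{7}{4}, x_2^{2} + \tfrac{65}{7}x_2 - \tfrac{72}{7}}

f_1 = -8x_1 + 2x_2 + 14, LT = x_1.
f_2 = -7x_1x_2 - 4x_2 + 18, LT = x_1x_2.

S(f_1,f_2): lcm = x_1x_2. S = -\tfrac{1}{4}x_2^{2} - \tfrac{65}{28}x_2 + \tfrac{18}{7}.
  reduce S modulo (f_1, f_2):
  remainder -\tfrac{1}{4}x_2^{2} - \tfrac{65}{28}x_2 + \tfrac{18}{7} ≠ 0; add g_3 = -\tfrac{1}{4}x_2^{2} - \tfrac{65}{28}x_2 + \tfrac{18}{7} to the basis.

The other S-polynomials (S(f_1,g_3), S(f_2,g_3)) all reduce to 0 modulo the current basis, so we have a Gröbner basis.
Inter-reduce: drop elements whose leading term is divisible by another's, tail-reduce, and make monic.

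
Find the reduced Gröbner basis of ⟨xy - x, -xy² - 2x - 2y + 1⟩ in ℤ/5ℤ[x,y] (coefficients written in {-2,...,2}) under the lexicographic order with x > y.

f_1 = xy - x, LT = xy.
f_2 = -xy² - 2x - 2y + 1, LT = xy².

S(f_1,f_2): lcm = xy². S = -xy - 2x - 2y + 1.
  reduce S modulo (f_1, f_2):
  remainder 2x - 2y + 1 ≠ 0; add g_3 = 2x - 2y + 1 to the basis.

S(f_1,g_3): lcm = xy. S = -x + y² + 2y.
  reduce S modulo (f_1, f_2, g_3):
  remainder y² + y - 2 ≠ 0; add g_4 = y² + y - 2 to the basis.

The other S-polynomials (S(f_2,g_3), S(f_1,g_4), S(f_2,g_4), S(g_3,g_4)) all reduce to 0 modulo the current basis, so we have a Gröbner basis.
Inter-reduce: drop elements whose leading term is divisible by another's, tail-reduce, and make monic.

G = {x - y - 2, y² + y - 2}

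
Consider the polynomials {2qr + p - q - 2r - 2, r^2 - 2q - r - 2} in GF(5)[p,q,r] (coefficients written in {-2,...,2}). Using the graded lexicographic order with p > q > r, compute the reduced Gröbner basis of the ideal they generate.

f_1 = 2qr + p - q - 2r - 2, LT = qr.
f_2 = r^2 - 2q - r - 2, LT = r^2.

S(f_1,f_2): lcm = qr^2. S = -2pr + 2q^2 - 2qr - r^2 + 2q - r.
  leading term pr: no divisor's leading term divides it; move -2pr to the remainder.
  leading term q^2: no divisor's leading term divides it; move 2q^2 to the remainder.
  leading term qr: subtract (-1)·f_1 from -2qr - r^2 + 2q - r → -r^2 + p + q + 2r - 2
  leading term r^2: subtract (-1)·f_2 from -r^2 + p + q + 2r - 2 → p - q + r + 1
  leading term p: no divisor's leading term divides it; move p to the remainder.
  leading term q: no divisor's leading term divides it; move -q to the remainder.
  leading term r: no divisor's leading term divides it; move r to the remainder.
  leading term 1: no divisor's leading term divides it; move 1 to the remainder.
  remainder -2pr + 2q^2 + p - q + r + 1 ≠ 0; add g_3 = -2pr + 2q^2 + p - q + r + 1 to the basis.

S(f_1,g_3): lcm = pqr. S = q^3 - 2p^2 - pr + 2q^2 - 2qr - p - 2q.
  leading term q^3: no divisor's leading term divides it; move q^3 to the remainder.
  leading term p^2: no divisor's leading term divides it; move -2p^2 to the remainder.
  leading term pr: subtract (-2)·g_3 from -pr + 2q^2 - 2qr - p - 2q → q^2 - 2qr + p + q + 2r + 2
  leading term q^2: no divisor's leading term divides it; move q^2 to the remainder.
  leading term qr: subtract (-1)·f_1 from -2qr + p + q + 2r + 2 → 2p
  leading term p: no divisor's leading term divides it; move 2p to the remainder.
  remainder q^3 - 2p^2 + q^2 + 2p ≠ 0; add g_4 = q^3 - 2p^2 + q^2 + 2p to the basis.

The other S-polynomials (S(f_2,g_3), S(f_1,g_4), S(f_2,g_4), S(g_3,g_4)) all reduce to 0 modulo the current basis, so we have a Gröbner basis.

G = {q^3 - 2p^2 + q^2 + 2p, pr - q^2 + 2p - 2q + 2r + 2, qr - 2p + 2q - r - 1, r^2 - 2q - r - 2}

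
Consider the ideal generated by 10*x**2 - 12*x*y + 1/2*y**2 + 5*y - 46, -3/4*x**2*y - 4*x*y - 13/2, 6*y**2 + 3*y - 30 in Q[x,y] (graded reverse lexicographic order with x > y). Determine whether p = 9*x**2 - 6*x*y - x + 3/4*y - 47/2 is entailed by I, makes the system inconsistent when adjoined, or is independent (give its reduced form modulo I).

9*x**2 - 6*x*y - x + 3/4*y - 47/2 lies in I (it reduces to 0).

First compute the reduced Gröbner basis of I by Buchberger's algorithm.
f_1 = 10*x**2 - 12*x*y + 1/2*y**2 + 5*y - 46, LT = x**2.
f_2 = -3/4*x**2*y - 4*x*y - 13/2, LT = x**2*y.
f_3 = 6*y**2 + 3*y - 30, LT = y**2.

S(f_1,f_2): lcm = x**2*y. S = -6/5*x*y**2 + 1/20*y**3 - 16/3*x*y + 1/2*y**2 - 23/5*y - 26/3.
  reduce S modulo (f_1, f_2, f_3):
  remainder -71/15*x*y - 6*x - 367/80*y - 151/24 ≠ 0; add h_4 = -71/15*x*y - 6*x - 367/80*y - 151/24 to the basis.

S(f_2,f_3): lcm = x**2*y**2. S = -1/2*x**2*y + 16/3*x*y**2 + 5*x**2 + 26/3*y.
  reduce S modulo (f_1, f_2, f_3, h_4):
  remainder 4060/213*x + 203/426*y + 3857/213 ≠ 0; add h_5 = 4060/213*x + 203/426*y + 3857/213 to the basis.

S(f_1,h_4): lcm = x**2*y. S = -6/5*x*y**2 + 1/20*y**3 - 90/71*x**2 - 1101/1136*x*y + 1/2*y**2 - 755/568*x - 23/5*y.
  reduce S modulo (f_1, f_2, f_3, h_4, h_5):
  remainder -36897/18176*y + 36897/9088 ≠ 0; add h_6 = -36897/18176*y + 36897/9088 to the basis.

The other S-polynomials (S(f_1,f_3), S(f_2,h_4), S(f_3,h_4), S(f_1,h_5), S(f_2,h_5), S(f_3,h_5), S(h_4,h_5), S(f_1,h_6), S(f_2,h_6), S(f_3,h_6), S(h_4,h_6), S(h_5,h_6)) all reduce to 0 modulo the current basis, so we have a Gröbner basis.
Inter-reduce: drop elements whose leading term is divisible by another's, tail-reduce, and make monic.
Reduced Gröbner basis: {x + 1, y - 2}.
Label its elements g_1 = x + 1, g_2 = y - 2.

Reduce p = 9*x**2 - 6*x*y - x + 3/4*y - 47/2 modulo G:
  leading term x**2: subtract (9*x)·g_1 from 9*x**2 - 6*x*y - x + 3/4*y - 47/2 → -6*x*y - 10*x + 3/4*y - 47/2
  leading term x*y: subtract (-6*y)·g_1 from -6*x*y - 10*x + 3/4*y - 47/2 → -10*x + 27/4*y - 47/2
  leading term x: subtract (-10)·g_1 from -10*x + 27/4*y - 47/2 → 27/4*y - 27/2
  leading term y: subtract (27/4)·g_2 from 27/4*y - 27/2 → 0
  normal form = 0.
Since the normal form is 0, p ∈ I.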